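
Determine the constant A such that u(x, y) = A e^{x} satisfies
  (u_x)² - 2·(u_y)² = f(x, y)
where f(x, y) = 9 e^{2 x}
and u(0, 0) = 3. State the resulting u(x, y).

Substitute the ansatz u = A e^{x} into the left-hand side.
Derivatives of the ansatz:
  u_x = A e^{x}
  u_y = 0
Term by term:
  (u_x)² = A^{2} e^{2 x}
  -2·(u_y)² = 0
So the left-hand side equals
  A^{2} e^{2 x}
This must equal f(x, y) = 9 e^{2 x} identically.
Matching coefficients of the independent functions:
  [e^{2 x}]:  A^{2} = 9
These equations allow (A) = (-3) or (3).
Impose the point condition(s):
  u(0, 0) = 3  ⟹  A = 3
Only A = 3 satisfies everything.
Hence u(x, y) = 3 e^{x}.

Answer: u(x, y) = 3 e^{x}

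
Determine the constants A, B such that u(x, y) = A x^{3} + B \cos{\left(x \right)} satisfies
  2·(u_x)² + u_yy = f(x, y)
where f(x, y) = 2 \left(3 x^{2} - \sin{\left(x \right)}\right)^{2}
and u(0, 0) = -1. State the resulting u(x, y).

Answer: u(x, y) = - x^{3} - \cos{\left(x \right)}

Derivation:
Substitute the ansatz u = A x^{3} + B \cos{\left(x \right)} into the left-hand side.
Derivatives of the ansatz:
  u_x = 3 A x^{2} - B \sin{\left(x \right)}
  u_yy = 0
Term by term:
  2·(u_x)² = 18 A^{2} x^{4} - 12 A B x^{2} \sin{\left(x \right)} + 2 B^{2} \sin^{2}{\left(x \right)}
  u_yy = 0
So the left-hand side equals
  18 A^{2} x^{4} - 12 A B x^{2} \sin{\left(x \right)} + 2 B^{2} \sin^{2}{\left(x \right)}
This must equal f(x, y) identically; expanded, f = 18 x^{4} - 12 x^{2} \sin{\left(x \right)} + 2 \sin^{2}{\left(x \right)}.
Matching coefficients of the independent functions:
  [x^{4}]:  18 A^{2} = 18
  [x^{2} \sin{\left(x \right)}]:  - 12 A B = -12
  [\sin^{2}{\left(x \right)}]:  2 B^{2} = 2
These equations allow (A, B) = (-1, -1) or (1, 1).
Impose the point condition(s):
  u(0, 0) = -1  ⟹  B = -1
Only A = -1, B = -1 satisfies everything.
Hence u(x, y) = - x^{3} - \cos{\left(x \right)}.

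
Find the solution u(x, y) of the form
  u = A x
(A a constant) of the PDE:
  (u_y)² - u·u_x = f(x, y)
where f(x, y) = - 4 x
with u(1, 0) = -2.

Substitute the ansatz u = A x into the left-hand side.
Derivatives of the ansatz:
  u_y = 0
  u_x = A
Term by term:
  (u_y)² = 0
  -u·u_x = - A^{2} x
So the left-hand side equals
  - A^{2} x
This must equal f(x, y) = - 4 x identically.
Matching coefficients of the independent functions:
  [x]:  - A^{2} = -4
These equations allow (A) = (-2) or (2).
Impose the point condition(s):
  u(1, 0) = -2  ⟹  A = -2
Only A = -2 satisfies everything.
Hence u(x, y) = - 2 x.

Answer: u(x, y) = - 2 x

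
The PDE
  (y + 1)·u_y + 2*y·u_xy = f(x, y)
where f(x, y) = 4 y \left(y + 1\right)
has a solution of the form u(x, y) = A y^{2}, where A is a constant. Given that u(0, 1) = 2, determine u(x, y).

Answer: u(x, y) = 2 y^{2}

Derivation:
Substitute the ansatz u = A y^{2} into the left-hand side.
Derivatives of the ansatz:
  u_y = 2 A y
  u_xy = 0
Term by term:
  (y + 1)·u_y = 2 A y^{2} + 2 A y
  2*y·u_xy = 0
So the left-hand side equals
  2 A y^{2} + 2 A y
This must equal f(x, y) identically; expanded, f = 4 y^{2} + 4 y.
Matching coefficients of the independent functions:
  [y, y^{2}]:  2 A = 4
Solving: A = 2.
Check against the point condition:
  u(0, 1) = 2  ⟹  A = 2  ✓
Hence u(x, y) = 2 y^{2}.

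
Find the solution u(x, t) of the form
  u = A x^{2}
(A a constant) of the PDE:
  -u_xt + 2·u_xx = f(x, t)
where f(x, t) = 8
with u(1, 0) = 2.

Answer: u(x, t) = 2 x^{2}

Derivation:
Substitute the ansatz u = A x^{2} into the left-hand side.
Derivatives of the ansatz:
  u_xt = 0
  u_xx = 2 A
Term by term:
  -u_xt = 0
  2·u_xx = 4 A
So the left-hand side equals
  4 A
This must equal f(x, t) = 8 identically.
Matching coefficients of the independent functions:
  [constant term]:  4 A = 8
Solving: A = 2.
Check against the point condition:
  u(1, 0) = 2  ⟹  A = 2  ✓
Hence u(x, t) = 2 x^{2}.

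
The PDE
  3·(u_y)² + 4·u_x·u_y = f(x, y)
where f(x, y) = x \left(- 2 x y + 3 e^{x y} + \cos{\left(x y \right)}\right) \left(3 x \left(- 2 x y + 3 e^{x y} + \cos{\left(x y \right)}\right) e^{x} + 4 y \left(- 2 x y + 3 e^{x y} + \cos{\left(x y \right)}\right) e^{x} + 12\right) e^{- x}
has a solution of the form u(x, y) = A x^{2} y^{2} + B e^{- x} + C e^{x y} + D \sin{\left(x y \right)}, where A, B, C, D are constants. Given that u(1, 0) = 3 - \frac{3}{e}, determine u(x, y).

Substitute the ansatz u = A x^{2} y^{2} + B e^{- x} + C e^{x y} + D \sin{\left(x y \right)} into the left-hand side.
Derivatives of the ansatz:
  u_y = 2 A x^{2} y + C x e^{x y} + D x \cos{\left(x y \right)}
  u_x = 2 A x y^{2} - B e^{- x} + C y e^{x y} + D y \cos{\left(x y \right)}
Term by term:
  3·(u_y)² = 12 A^{2} x^{4} y^{2} + 12 A C x^{3} y e^{x y} + 12 A D x^{3} y \cos{\left(x y \right)} + 3 C^{2} x^{2} e^{2 x y} + 6 C D x^{2} e^{x y} \cos{\left(x y \right)} + 3 D^{2} x^{2} \cos^{2}{\left(x y \right)}
  4·u_x·u_y = 16 A^{2} x^{3} y^{3} - 8 A B x^{2} y e^{- x} + 16 A C x^{2} y^{2} e^{x y} + 16 A D x^{2} y^{2} \cos{\left(x y \right)} - 4 B C x e^{- x} e^{x y} - 4 B D x e^{- x} \cos{\left(x y \right)} + 4 C^{2} x y e^{2 x y} + 8 C D x y e^{x y} \cos{\left(x y \right)} + 4 D^{2} x y \cos^{2}{\left(x y \right)}
So the left-hand side equals
  12 A^{2} x^{4} y^{2} + 16 A^{2} x^{3} y^{3} - 8 A B x^{2} y e^{- x} + 12 A C x^{3} y e^{x y} + 16 A C x^{2} y^{2} e^{x y} + 12 A D x^{3} y \cos{\left(x y \right)} + 16 A D x^{2} y^{2} \cos{\left(x y \right)} - 4 B C x e^{- x} e^{x y} - 4 B D x e^{- x} \cos{\left(x y \right)} + 3 C^{2} x^{2} e^{2 x y} + 4 C^{2} x y e^{2 x y} + 6 C D x^{2} e^{x y} \cos{\left(x y \right)} + 8 C D x y e^{x y} \cos{\left(x y \right)} + 3 D^{2} x^{2} \cos^{2}{\left(x y \right)} + 4 D^{2} x y \cos^{2}{\left(x y \right)}
This must equal f(x, y) identically; expanded, f = 12 x^{4} y^{2} + 16 x^{3} y^{3} - 36 x^{3} y e^{x y} - 12 x^{3} y \cos{\left(x y \right)} - 48 x^{2} y^{2} e^{x y} - 16 x^{2} y^{2} \cos{\left(x y \right)} - 24 x^{2} y e^{- x} + 27 x^{2} e^{2 x y} + 18 x^{2} e^{x y} \cos{\left(x y \right)} + 3 x^{2} \cos^{2}{\left(x y \right)} + 36 x y e^{2 x y} + 24 x y e^{x y} \cos{\left(x y \right)} + 4 x y \cos^{2}{\left(x y \right)} + 36 x e^{- x} e^{x y} + 12 x e^{- x} \cos{\left(x y \right)}.
Matching coefficients of the independent functions:
(each divided by its leading coefficient; functions giving the same equation are listed together)
  [x^{2} e^{2 x y}, x y e^{2 x y}]:  C^{2} - 9 = 0
  [x^{2} \cos^{2}{\left(x y \right)}, x y \cos^{2}{\left(x y \right)}]:  D^{2} - 1 = 0
  [x^{3} y^{3}, x^{4} y^{2}]:  A^{2} - 1 = 0
  [x e^{- x} e^{x y}]:  B C + 9 = 0
  [x e^{- x} \cos{\left(x y \right)}]:  B D + 3 = 0
  [x^{2} y e^{- x}]:  A B - 3 = 0
  [x^{2} y^{2} e^{x y}, x^{3} y e^{x y}]:  A C + 3 = 0
  [x^{2} y^{2} \cos{\left(x y \right)}, x^{3} y \cos{\left(x y \right)}]:  A D + 1 = 0
  [x^{2} e^{x y} \cos{\left(x y \right)}, x y e^{x y} \cos{\left(x y \right)}]:  C D - 3 = 0
These equations allow (A, B, C, D) = (-1, -3, 3, 1) or (1, 3, -3, -1).
Impose the point condition(s):
  u(1, 0) = 3 - \frac{3}{e}  ⟹  \frac{B}{e} + C = 3 - \frac{3}{e}
Only A = -1, B = -3, C = 3, D = 1 satisfies everything.
Hence u(x, y) = - x^{2} y^{2} + 3 e^{x y} + \sin{\left(x y \right)} - 3 e^{- x}.

Answer: u(x, y) = - x^{2} y^{2} + 3 e^{x y} + \sin{\left(x y \right)} - 3 e^{- x}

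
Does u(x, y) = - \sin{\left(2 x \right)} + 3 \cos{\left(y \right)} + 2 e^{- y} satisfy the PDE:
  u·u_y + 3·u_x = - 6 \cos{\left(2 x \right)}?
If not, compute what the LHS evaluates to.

Answer: No, the LHS evaluates to \left(- \left(\left(- \sin{\left(2 x \right)} + 3 \cos{\left(y \right)}\right) e^{y} + 2\right) \left(3 e^{y} \sin{\left(y \right)} + 2\right) - 6 e^{2 y} \cos{\left(2 x \right)}\right) e^{- 2 y}

Derivation:
Evaluate each term of the left-hand side for u = - \sin{\left(2 x \right)} + 3 \cos{\left(y \right)} + 2 e^{- y}.
Derivatives:
  u_y = - 3 \sin{\left(y \right)} - 2 e^{- y}
  u_x = - 2 \cos{\left(2 x \right)}
Terms:
  u·u_y = \left(\left(\sin{\left(2 x \right)} - 3 \cos{\left(y \right)}\right) e^{y} - 2\right) \left(3 e^{y} \sin{\left(y \right)} + 2\right) e^{- 2 y}
  3·u_x = - 6 \cos{\left(2 x \right)}
Sum: LHS = \left(- \left(\left(- \sin{\left(2 x \right)} + 3 \cos{\left(y \right)}\right) e^{y} + 2\right) \left(3 e^{y} \sin{\left(y \right)} + 2\right) - 6 e^{2 y} \cos{\left(2 x \right)}\right) e^{- 2 y}
Given right-hand side: - 6 \cos{\left(2 x \right)}. Difference LHS − RHS = \left(\left(\sin{\left(2 x \right)} - 3 \cos{\left(y \right)}\right) e^{y} - 2\right) \left(3 e^{y} \sin{\left(y \right)} + 2\right) e^{- 2 y} ≠ 0, so u is not a solution.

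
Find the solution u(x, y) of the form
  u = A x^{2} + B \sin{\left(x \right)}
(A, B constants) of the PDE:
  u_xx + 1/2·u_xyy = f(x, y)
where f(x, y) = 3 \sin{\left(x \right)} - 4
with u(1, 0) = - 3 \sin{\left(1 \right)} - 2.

Answer: u(x, y) = - 2 x^{2} - 3 \sin{\left(x \right)}

Derivation:
Substitute the ansatz u = A x^{2} + B \sin{\left(x \right)} into the left-hand side.
Derivatives of the ansatz:
  u_xx = 2 A - B \sin{\left(x \right)}
  u_xyy = 0
Term by term:
  u_xx = 2 A - B \sin{\left(x \right)}
  1/2·u_xyy = 0
So the left-hand side equals
  2 A - B \sin{\left(x \right)}
This must equal f(x, y) = 3 \sin{\left(x \right)} - 4 identically.
Matching coefficients of the independent functions:
  [constant term]:  2 A = -4
  [\sin{\left(x \right)}]:  - B = 3
Solving: A = -2, B = -3.
Check against the point condition:
  u(1, 0) = - 3 \sin{\left(1 \right)} - 2  ⟹  A + B \sin{\left(1 \right)} = - 3 \sin{\left(1 \right)} - 2  ✓
Hence u(x, y) = - 2 x^{2} - 3 \sin{\left(x \right)}.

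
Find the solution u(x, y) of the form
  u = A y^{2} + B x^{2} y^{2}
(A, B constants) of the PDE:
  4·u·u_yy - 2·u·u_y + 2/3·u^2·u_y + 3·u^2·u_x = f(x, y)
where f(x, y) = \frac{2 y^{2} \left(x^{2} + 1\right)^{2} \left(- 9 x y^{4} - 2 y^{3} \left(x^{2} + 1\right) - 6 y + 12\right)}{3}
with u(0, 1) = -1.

Answer: u(x, y) = - x^{2} y^{2} - y^{2}

Derivation:
Substitute the ansatz u = A y^{2} + B x^{2} y^{2} into the left-hand side.
Derivatives of the ansatz:
  u_yy = 2 A + 2 B x^{2}
  u_y = 2 A y + 2 B x^{2} y
  u_x = 2 B x y^{2}
Term by term:
  4·u·u_yy = 8 A^{2} y^{2} + 16 A B x^{2} y^{2} + 8 B^{2} x^{4} y^{2}
  -2·u·u_y = - 4 A^{2} y^{3} - 8 A B x^{2} y^{3} - 4 B^{2} x^{4} y^{3}
  2/3·u^2·u_y = \frac{4 A^{3} y^{5}}{3} + 4 A^{2} B x^{2} y^{5} + 4 A B^{2} x^{4} y^{5} + \frac{4 B^{3} x^{6} y^{5}}{3}
  3·u^2·u_x = 6 A^{2} B x y^{6} + 12 A B^{2} x^{3} y^{6} + 6 B^{3} x^{5} y^{6}
So the left-hand side equals
  \frac{4 A^{3} y^{5}}{3} + 4 A^{2} B x^{2} y^{5} + 6 A^{2} B x y^{6} - 4 A^{2} y^{3} + 8 A^{2} y^{2} + 4 A B^{2} x^{4} y^{5} + 12 A B^{2} x^{3} y^{6} - 8 A B x^{2} y^{3} + 16 A B x^{2} y^{2} + \frac{4 B^{3} x^{6} y^{5}}{3} + 6 B^{3} x^{5} y^{6} - 4 B^{2} x^{4} y^{3} + 8 B^{2} x^{4} y^{2}
This must equal f(x, y) identically; expanded, f = - \frac{4 x^{6} y^{5}}{3} - 6 x^{5} y^{6} - 4 x^{4} y^{5} - 4 x^{4} y^{3} + 8 x^{4} y^{2} - 12 x^{3} y^{6} - 4 x^{2} y^{5} - 8 x^{2} y^{3} + 16 x^{2} y^{2} - 6 x y^{6} - \frac{4 y^{5}}{3} - 4 y^{3} + 8 y^{2}.
Matching coefficients of the independent functions:
  [y^{2}]:  8 A^{2} = 8
  [y^{3}]:  - 4 A^{2} = -4
  [y^{5}]:  \frac{4 A^{3}}{3} = - \frac{4}{3}
  [x y^{6}]:  6 A^{2} B = -6
  [x^{2} y^{2}]:  16 A B = 16
  [x^{2} y^{3}]:  - 8 A B = -8
  [x^{2} y^{5}]:  4 A^{2} B = -4
  [x^{3} y^{6}]:  12 A B^{2} = -12
  [x^{4} y^{2}]:  8 B^{2} = 8
  [x^{4} y^{3}]:  - 4 B^{2} = -4
  [x^{4} y^{5}]:  4 A B^{2} = -4
  [x^{5} y^{6}]:  6 B^{3} = -6
  [x^{6} y^{5}]:  \frac{4 B^{3}}{3} = - \frac{4}{3}
Solving: A = -1, B = -1.
Check against the point condition:
  u(0, 1) = -1  ⟹  A = -1  ✓
Hence u(x, y) = - x^{2} y^{2} - y^{2}.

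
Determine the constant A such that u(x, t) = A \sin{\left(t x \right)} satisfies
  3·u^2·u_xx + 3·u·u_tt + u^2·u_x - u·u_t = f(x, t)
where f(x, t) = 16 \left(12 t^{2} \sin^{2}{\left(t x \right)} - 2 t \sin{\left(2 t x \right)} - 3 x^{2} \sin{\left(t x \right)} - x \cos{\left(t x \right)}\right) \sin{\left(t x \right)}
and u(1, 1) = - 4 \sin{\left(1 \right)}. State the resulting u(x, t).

Substitute the ansatz u = A \sin{\left(t x \right)} into the left-hand side.
Derivatives of the ansatz:
  u_xx = - A t^{2} \sin{\left(t x \right)}
  u_tt = - A x^{2} \sin{\left(t x \right)}
  u_x = A t \cos{\left(t x \right)}
  u_t = A x \cos{\left(t x \right)}
Term by term:
  3·u^2·u_xx = - 3 A^{3} t^{2} \sin^{3}{\left(t x \right)}
  3·u·u_tt = - 3 A^{2} x^{2} \sin^{2}{\left(t x \right)}
  u^2·u_x = A^{3} t \sin^{2}{\left(t x \right)} \cos{\left(t x \right)}
  -u·u_t = - A^{2} x \sin{\left(t x \right)} \cos{\left(t x \right)}
So the left-hand side equals
  - 3 A^{3} t^{2} \sin^{3}{\left(t x \right)} + A^{3} t \sin^{2}{\left(t x \right)} \cos{\left(t x \right)} - 3 A^{2} x^{2} \sin^{2}{\left(t x \right)} - A^{2} x \sin{\left(t x \right)} \cos{\left(t x \right)}
This must equal f(x, t) identically; expanded, f = 192 t^{2} \sin^{3}{\left(t x \right)} - 64 t \sin^{2}{\left(t x \right)} \cos{\left(t x \right)} - 48 x^{2} \sin^{2}{\left(t x \right)} - 16 x \sin{\left(t x \right)} \cos{\left(t x \right)}.
Matching coefficients of the independent functions:
  [t^{2} \sin^{3}{\left(t x \right)}]:  - 3 A^{3} = 192
  [x^{2} \sin^{2}{\left(t x \right)}]:  - 3 A^{2} = -48
  [t \sin^{2}{\left(t x \right)} \cos{\left(t x \right)}]:  A^{3} = -64
  [x \sin{\left(t x \right)} \cos{\left(t x \right)}]:  - A^{2} = -16
Solving: A = -4.
Check against the point condition:
  u(1, 1) = - 4 \sin{\left(1 \right)}  ⟹  A \sin{\left(1 \right)} = - 4 \sin{\left(1 \right)}  ✓
Hence u(x, t) = - 4 \sin{\left(t x \right)}.

Answer: u(x, t) = - 4 \sin{\left(t x \right)}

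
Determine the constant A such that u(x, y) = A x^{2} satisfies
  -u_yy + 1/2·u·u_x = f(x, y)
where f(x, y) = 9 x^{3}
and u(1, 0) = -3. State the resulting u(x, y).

Substitute the ansatz u = A x^{2} into the left-hand side.
Derivatives of the ansatz:
  u_yy = 0
  u_x = 2 A x
Term by term:
  -u_yy = 0
  1/2·u·u_x = A^{2} x^{3}
So the left-hand side equals
  A^{2} x^{3}
This must equal f(x, y) = 9 x^{3} identically.
Matching coefficients of the independent functions:
  [x^{3}]:  A^{2} = 9
These equations allow (A) = (-3) or (3).
Impose the point condition(s):
  u(1, 0) = -3  ⟹  A = -3
Only A = -3 satisfies everything.
Hence u(x, y) = - 3 x^{2}.

Answer: u(x, y) = - 3 x^{2}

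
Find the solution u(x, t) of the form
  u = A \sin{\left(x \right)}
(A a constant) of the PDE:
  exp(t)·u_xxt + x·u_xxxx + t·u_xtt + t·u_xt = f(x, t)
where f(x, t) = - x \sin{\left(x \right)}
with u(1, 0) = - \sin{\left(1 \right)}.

Substitute the ansatz u = A \sin{\left(x \right)} into the left-hand side.
Derivatives of the ansatz:
  u_xxt = 0
  u_xxxx = A \sin{\left(x \right)}
  u_xtt = 0
  u_xt = 0
Term by term:
  exp(t)·u_xxt = 0
  x·u_xxxx = A x \sin{\left(x \right)}
  t·u_xtt = 0
  t·u_xt = 0
So the left-hand side equals
  A x \sin{\left(x \right)}
This must equal f(x, t) = - x \sin{\left(x \right)} identically.
Matching coefficients of the independent functions:
  [x \sin{\left(x \right)}]:  A = -1
Solving: A = -1.
Check against the point condition:
  u(1, 0) = - \sin{\left(1 \right)}  ⟹  A \sin{\left(1 \right)} = - \sin{\left(1 \right)}  ✓
Hence u(x, t) = - \sin{\left(x \right)}.

Answer: u(x, t) = - \sin{\left(x \right)}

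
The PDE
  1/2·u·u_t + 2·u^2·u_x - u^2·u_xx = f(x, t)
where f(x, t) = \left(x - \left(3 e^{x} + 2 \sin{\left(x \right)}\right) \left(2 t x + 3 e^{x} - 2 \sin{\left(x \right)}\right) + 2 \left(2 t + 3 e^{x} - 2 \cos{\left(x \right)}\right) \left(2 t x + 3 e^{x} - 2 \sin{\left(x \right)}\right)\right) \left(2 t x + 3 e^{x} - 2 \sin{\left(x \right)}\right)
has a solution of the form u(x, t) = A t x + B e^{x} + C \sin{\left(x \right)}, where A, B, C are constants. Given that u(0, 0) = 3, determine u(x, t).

Substitute the ansatz u = A t x + B e^{x} + C \sin{\left(x \right)} into the left-hand side.
Derivatives of the ansatz:
  u_t = A x
  u_x = A t + B e^{x} + C \cos{\left(x \right)}
  u_xx = B e^{x} - C \sin{\left(x \right)}
Term by term:
  1/2·u·u_t = \frac{A^{2} t x^{2}}{2} + \frac{A B x e^{x}}{2} + \frac{A C x \sin{\left(x \right)}}{2}
  2·u^2·u_x = 2 A^{3} t^{3} x^{2} + 2 A^{2} B t^{2} x^{2} e^{x} + 4 A^{2} B t^{2} x e^{x} + 2 A^{2} C t^{2} x^{2} \cos{\left(x \right)} + 4 A^{2} C t^{2} x \sin{\left(x \right)} + 4 A B^{2} t x e^{2 x} + 2 A B^{2} t e^{2 x} + 4 A B C t x e^{x} \sin{\left(x \right)} + 4 A B C t x e^{x} \cos{\left(x \right)} + 4 A B C t e^{x} \sin{\left(x \right)} + 4 A C^{2} t x \sin{\left(x \right)} \cos{\left(x \right)} + 2 A C^{2} t \sin^{2}{\left(x \right)} + 2 B^{3} e^{3 x} + 4 B^{2} C e^{2 x} \sin{\left(x \right)} + 2 B^{2} C e^{2 x} \cos{\left(x \right)} + 2 B C^{2} e^{x} \sin^{2}{\left(x \right)} + 4 B C^{2} e^{x} \sin{\left(x \right)} \cos{\left(x \right)} + 2 C^{3} \sin^{2}{\left(x \right)} \cos{\left(x \right)}
  -u^2·u_xx = - A^{2} B t^{2} x^{2} e^{x} + A^{2} C t^{2} x^{2} \sin{\left(x \right)} - 2 A B^{2} t x e^{2 x} + 2 A C^{2} t x \sin^{2}{\left(x \right)} - B^{3} e^{3 x} - B^{2} C e^{2 x} \sin{\left(x \right)} + B C^{2} e^{x} \sin^{2}{\left(x \right)} + C^{3} \sin^{3}{\left(x \right)}
So the left-hand side equals
  2 A^{3} t^{3} x^{2} + A^{2} B t^{2} x^{2} e^{x} + 4 A^{2} B t^{2} x e^{x} + A^{2} C t^{2} x^{2} \sin{\left(x \right)} + 2 A^{2} C t^{2} x^{2} \cos{\left(x \right)} + 4 A^{2} C t^{2} x \sin{\left(x \right)} + \frac{A^{2} t x^{2}}{2} + 2 A B^{2} t x e^{2 x} + 2 A B^{2} t e^{2 x} + 4 A B C t x e^{x} \sin{\left(x \right)} + 4 A B C t x e^{x} \cos{\left(x \right)} + 4 A B C t e^{x} \sin{\left(x \right)} + \frac{A B x e^{x}}{2} + 2 A C^{2} t x \sin^{2}{\left(x \right)} + 4 A C^{2} t x \sin{\left(x \right)} \cos{\left(x \right)} + 2 A C^{2} t \sin^{2}{\left(x \right)} + \frac{A C x \sin{\left(x \right)}}{2} + B^{3} e^{3 x} + 3 B^{2} C e^{2 x} \sin{\left(x \right)} + 2 B^{2} C e^{2 x} \cos{\left(x \right)} + 3 B C^{2} e^{x} \sin^{2}{\left(x \right)} + 4 B C^{2} e^{x} \sin{\left(x \right)} \cos{\left(x \right)} + C^{3} \sin^{3}{\left(x \right)} + 2 C^{3} \sin^{2}{\left(x \right)} \cos{\left(x \right)}
This must equal f(x, t) identically; expanded, f = 16 t^{3} x^{2} + 12 t^{2} x^{2} e^{x} - 8 t^{2} x^{2} \sin{\left(x \right)} - 16 t^{2} x^{2} \cos{\left(x \right)} + 48 t^{2} x e^{x} - 32 t^{2} x \sin{\left(x \right)} + 2 t x^{2} + 36 t x e^{2 x} - 48 t x e^{x} \sin{\left(x \right)} - 48 t x e^{x} \cos{\left(x \right)} + 16 t x \sin^{2}{\left(x \right)} + 32 t x \sin{\left(x \right)} \cos{\left(x \right)} + 36 t e^{2 x} - 48 t e^{x} \sin{\left(x \right)} + 16 t \sin^{2}{\left(x \right)} + 3 x e^{x} - 2 x \sin{\left(x \right)} + 27 e^{3 x} - 54 e^{2 x} \sin{\left(x \right)} - 36 e^{2 x} \cos{\left(x \right)} + 36 e^{x} \sin^{2}{\left(x \right)} + 48 e^{x} \sin{\left(x \right)} \cos{\left(x \right)} - 8 \sin^{3}{\left(x \right)} - 16 \sin^{2}{\left(x \right)} \cos{\left(x \right)}.
Matching coefficients of the independent functions:
(each divided by its leading coefficient; functions giving the same equation are listed together)
  [t x^{2}]:  A^{2} - 4 = 0
  [t e^{2 x}, t x e^{2 x}]:  A B^{2} - 18 = 0
  [t \sin^{2}{\left(x \right)}, t x \sin^{2}{\left(x \right)}, t x \sin{\left(x \right)} \cos{\left(x \right)}]:  A C^{2} - 8 = 0
  [t^{3} x^{2}]:  A^{3} - 8 = 0
  [x e^{x}]:  A B - 6 = 0
  [x \sin{\left(x \right)}]:  A C + 4 = 0
  [e^{x} \sin^{2}{\left(x \right)}, e^{x} \sin{\left(x \right)} \cos{\left(x \right)}]:  B C^{2} - 12 = 0
  [e^{2 x} \sin{\left(x \right)}, e^{2 x} \cos{\left(x \right)}]:  B^{2} C + 18 = 0
  [\sin^{2}{\left(x \right)} \cos{\left(x \right)}, \sin^{3}{\left(x \right)}]:  C^{3} + 8 = 0
  [t e^{x} \sin{\left(x \right)}, t x e^{x} \sin{\left(x \right)}, t x e^{x} \cos{\left(x \right)}]:  A B C + 12 = 0
  [t^{2} x e^{x}, t^{2} x^{2} e^{x}]:  A^{2} B - 12 = 0
  [t^{2} x \sin{\left(x \right)}, t^{2} x^{2} \sin{\left(x \right)}, t^{2} x^{2} \cos{\left(x \right)}]:  A^{2} C + 8 = 0
  [e^{3 x}]:  B^{3} - 27 = 0
Solving: A = 2, B = 3, C = -2.
Check against the point condition:
  u(0, 0) = 3  ⟹  B = 3  ✓
Hence u(x, t) = 2 t x + 3 e^{x} - 2 \sin{\left(x \right)}.

Answer: u(x, t) = 2 t x + 3 e^{x} - 2 \sin{\left(x \right)}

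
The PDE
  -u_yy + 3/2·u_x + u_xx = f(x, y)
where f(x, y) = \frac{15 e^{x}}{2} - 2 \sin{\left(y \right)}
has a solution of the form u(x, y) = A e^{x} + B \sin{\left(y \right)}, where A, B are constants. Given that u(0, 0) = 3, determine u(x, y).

Substitute the ansatz u = A e^{x} + B \sin{\left(y \right)} into the left-hand side.
Derivatives of the ansatz:
  u_yy = - B \sin{\left(y \right)}
  u_x = A e^{x}
  u_xx = A e^{x}
Term by term:
  -u_yy = B \sin{\left(y \right)}
  3/2·u_x = \frac{3 A e^{x}}{2}
  u_xx = A e^{x}
So the left-hand side equals
  \frac{5 A e^{x}}{2} + B \sin{\left(y \right)}
This must equal f(x, y) = \frac{15 e^{x}}{2} - 2 \sin{\left(y \right)} identically.
Matching coefficients of the independent functions:
  [e^{x}]:  \frac{5 A}{2} = \frac{15}{2}
  [\sin{\left(y \right)}]:  B = -2
Solving: A = 3, B = -2.
Check against the point condition:
  u(0, 0) = 3  ⟹  A = 3  ✓
Hence u(x, y) = 3 e^{x} - 2 \sin{\left(y \right)}.

Answer: u(x, y) = 3 e^{x} - 2 \sin{\left(y \right)}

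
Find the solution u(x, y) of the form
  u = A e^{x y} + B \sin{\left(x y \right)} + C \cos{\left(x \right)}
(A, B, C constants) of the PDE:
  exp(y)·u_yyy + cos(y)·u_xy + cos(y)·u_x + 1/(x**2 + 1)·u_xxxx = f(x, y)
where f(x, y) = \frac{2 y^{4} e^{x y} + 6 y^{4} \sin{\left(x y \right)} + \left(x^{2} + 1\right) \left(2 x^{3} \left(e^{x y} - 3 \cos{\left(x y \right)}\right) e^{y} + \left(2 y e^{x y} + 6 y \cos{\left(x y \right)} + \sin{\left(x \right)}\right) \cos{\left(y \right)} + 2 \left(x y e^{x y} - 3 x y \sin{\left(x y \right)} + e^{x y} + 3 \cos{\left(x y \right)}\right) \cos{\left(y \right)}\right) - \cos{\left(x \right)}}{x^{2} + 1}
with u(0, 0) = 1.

Substitute the ansatz u = A e^{x y} + B \sin{\left(x y \right)} + C \cos{\left(x \right)} into the left-hand side.
Derivatives of the ansatz:
  u_yyy = A x^{3} e^{x y} - B x^{3} \cos{\left(x y \right)}
  u_xy = A x y e^{x y} + A e^{x y} - B x y \sin{\left(x y \right)} + B \cos{\left(x y \right)}
  u_x = A y e^{x y} + B y \cos{\left(x y \right)} - C \sin{\left(x \right)}
  u_xxxx = A y^{4} e^{x y} + B y^{4} \sin{\left(x y \right)} + C \cos{\left(x \right)}
Term by term:
  exp(y)·u_yyy = A x^{3} e^{y} e^{x y} - B x^{3} e^{y} \cos{\left(x y \right)}
  cos(y)·u_xy = A x y e^{x y} \cos{\left(y \right)} + A e^{x y} \cos{\left(y \right)} - B x y \sin{\left(x y \right)} \cos{\left(y \right)} + B \cos{\left(y \right)} \cos{\left(x y \right)}
  cos(y)·u_x = A y e^{x y} \cos{\left(y \right)} + B y \cos{\left(y \right)} \cos{\left(x y \right)} - C \sin{\left(x \right)} \cos{\left(y \right)}
  1/(x**2 + 1)·u_xxxx = \frac{A y^{4} e^{x y}}{x^{2} + 1} + \frac{B y^{4} \sin{\left(x y \right)}}{x^{2} + 1} + \frac{C \cos{\left(x \right)}}{x^{2} + 1}
So the left-hand side equals
  A x^{3} e^{y} e^{x y} + A x y e^{x y} \cos{\left(y \right)} + \frac{A y^{4} e^{x y}}{x^{2} + 1} + A y e^{x y} \cos{\left(y \right)} + A e^{x y} \cos{\left(y \right)} - B x^{3} e^{y} \cos{\left(x y \right)} - B x y \sin{\left(x y \right)} \cos{\left(y \right)} + \frac{B y^{4} \sin{\left(x y \right)}}{x^{2} + 1} + B y \cos{\left(y \right)} \cos{\left(x y \right)} + B \cos{\left(y \right)} \cos{\left(x y \right)} - C \sin{\left(x \right)} \cos{\left(y \right)} + \frac{C \cos{\left(x \right)}}{x^{2} + 1}
This must equal f(x, y) identically; expanded, f = 2 x^{3} e^{y} e^{x y} - 6 x^{3} e^{y} \cos{\left(x y \right)} + 2 x y e^{x y} \cos{\left(y \right)} - 6 x y \sin{\left(x y \right)} \cos{\left(y \right)} + \frac{2 y^{4} e^{x y}}{x^{2} + 1} + \frac{6 y^{4} \sin{\left(x y \right)}}{x^{2} + 1} + 2 y e^{x y} \cos{\left(y \right)} + 6 y \cos{\left(y \right)} \cos{\left(x y \right)} + 2 e^{x y} \cos{\left(y \right)} + \sin{\left(x \right)} \cos{\left(y \right)} + 6 \cos{\left(y \right)} \cos{\left(x y \right)} - \frac{\cos{\left(x \right)}}{x^{2} + 1}.
Matching coefficients of the independent functions:
  [\frac{\cos{\left(x \right)}}{x^{2} + 1}]:  C = -1
  [e^{x y} \cos{\left(y \right)}, x^{3} e^{y} e^{x y}, y e^{x y} \cos{\left(y \right)}, \frac{y^{4} e^{x y}}{x^{2} + 1}, …]:  A = 2
  [\sin{\left(x \right)} \cos{\left(y \right)}]:  - C = 1
  [\cos{\left(y \right)} \cos{\left(x y \right)}, y \cos{\left(y \right)} \cos{\left(x y \right)}, \frac{y^{4} \sin{\left(x y \right)}}{x^{2} + 1}]:  B = 6
  [x^{3} e^{y} \cos{\left(x y \right)}, x y \sin{\left(x y \right)} \cos{\left(y \right)}]:  - B = -6
Solving: A = 2, B = 6, C = -1.
Check against the point condition:
  u(0, 0) = 1  ⟹  A + C = 1  ✓
Hence u(x, y) = 2 e^{x y} + 6 \sin{\left(x y \right)} - \cos{\left(x \right)}.

Answer: u(x, y) = 2 e^{x y} + 6 \sin{\left(x y \right)} - \cos{\left(x \right)}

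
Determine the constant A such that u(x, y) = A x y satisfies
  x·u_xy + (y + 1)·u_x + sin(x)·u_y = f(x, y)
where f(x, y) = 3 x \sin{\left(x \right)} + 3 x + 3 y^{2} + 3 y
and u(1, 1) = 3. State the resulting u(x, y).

Substitute the ansatz u = A x y into the left-hand side.
Derivatives of the ansatz:
  u_xy = A
  u_x = A y
  u_y = A x
Term by term:
  x·u_xy = A x
  (y + 1)·u_x = A y^{2} + A y
  sin(x)·u_y = A x \sin{\left(x \right)}
So the left-hand side equals
  A x \sin{\left(x \right)} + A x + A y^{2} + A y
This must equal f(x, y) = 3 x \sin{\left(x \right)} + 3 x + 3 y^{2} + 3 y identically.
Matching coefficients of the independent functions:
  [x, y, y^{2}, x \sin{\left(x \right)}]:  A = 3
Solving: A = 3.
Check against the point condition:
  u(1, 1) = 3  ⟹  A = 3  ✓
Hence u(x, y) = 3 x y.

Answer: u(x, y) = 3 x y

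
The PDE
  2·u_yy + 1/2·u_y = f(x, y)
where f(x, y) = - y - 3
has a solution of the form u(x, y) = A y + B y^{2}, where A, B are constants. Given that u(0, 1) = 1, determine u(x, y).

Substitute the ansatz u = A y + B y^{2} into the left-hand side.
Derivatives of the ansatz:
  u_yy = 2 B
  u_y = A + 2 B y
Term by term:
  2·u_yy = 4 B
  1/2·u_y = \frac{A}{2} + B y
So the left-hand side equals
  \frac{A}{2} + B y + 4 B
This must equal f(x, y) = - y - 3 identically.
Matching coefficients of the independent functions:
  [constant term]:  \frac{A}{2} + 4 B = -3
  [y]:  B = -1
Solving: A = 2, B = -1.
Check against the point condition:
  u(0, 1) = 1  ⟹  A + B = 1  ✓
Hence u(x, y) = - y^{2} + 2 y.

Answer: u(x, y) = - y^{2} + 2 y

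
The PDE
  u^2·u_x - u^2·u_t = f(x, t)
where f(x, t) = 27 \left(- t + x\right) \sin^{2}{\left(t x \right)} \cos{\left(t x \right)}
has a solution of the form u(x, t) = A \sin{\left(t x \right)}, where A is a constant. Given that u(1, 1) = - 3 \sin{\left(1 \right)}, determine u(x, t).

Answer: u(x, t) = - 3 \sin{\left(t x \right)}

Derivation:
Substitute the ansatz u = A \sin{\left(t x \right)} into the left-hand side.
Derivatives of the ansatz:
  u_x = A t \cos{\left(t x \right)}
  u_t = A x \cos{\left(t x \right)}
Term by term:
  u^2·u_x = A^{3} t \sin^{2}{\left(t x \right)} \cos{\left(t x \right)}
  -u^2·u_t = - A^{3} x \sin^{2}{\left(t x \right)} \cos{\left(t x \right)}
So the left-hand side equals
  A^{3} t \sin^{2}{\left(t x \right)} \cos{\left(t x \right)} - A^{3} x \sin^{2}{\left(t x \right)} \cos{\left(t x \right)}
This must equal f(x, t) identically; expanded, f = - 27 t \sin^{2}{\left(t x \right)} \cos{\left(t x \right)} + 27 x \sin^{2}{\left(t x \right)} \cos{\left(t x \right)}.
Matching coefficients of the independent functions:
  [t \sin^{2}{\left(t x \right)} \cos{\left(t x \right)}]:  A^{3} = -27
  [x \sin^{2}{\left(t x \right)} \cos{\left(t x \right)}]:  - A^{3} = 27
Solving: A = -3.
Check against the point condition:
  u(1, 1) = - 3 \sin{\left(1 \right)}  ⟹  A \sin{\left(1 \right)} = - 3 \sin{\left(1 \right)}  ✓
Hence u(x, t) = - 3 \sin{\left(t x \right)}.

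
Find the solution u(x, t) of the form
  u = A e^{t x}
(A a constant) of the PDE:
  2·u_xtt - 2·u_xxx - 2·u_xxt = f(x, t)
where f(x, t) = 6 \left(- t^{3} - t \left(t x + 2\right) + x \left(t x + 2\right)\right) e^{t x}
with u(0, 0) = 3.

Answer: u(x, t) = 3 e^{t x}

Derivation:
Substitute the ansatz u = A e^{t x} into the left-hand side.
Derivatives of the ansatz:
  u_xtt = A t x^{2} e^{t x} + 2 A x e^{t x}
  u_xxx = A t^{3} e^{t x}
  u_xxt = A t^{2} x e^{t x} + 2 A t e^{t x}
Term by term:
  2·u_xtt = 2 A t x^{2} e^{t x} + 4 A x e^{t x}
  -2·u_xxx = - 2 A t^{3} e^{t x}
  -2·u_xxt = - 2 A t^{2} x e^{t x} - 4 A t e^{t x}
So the left-hand side equals
  - 2 A t^{3} e^{t x} - 2 A t^{2} x e^{t x} + 2 A t x^{2} e^{t x} - 4 A t e^{t x} + 4 A x e^{t x}
This must equal f(x, t) identically; expanded, f = - 6 t^{3} e^{t x} - 6 t^{2} x e^{t x} + 6 t x^{2} e^{t x} - 12 t e^{t x} + 12 x e^{t x}.
Matching coefficients of the independent functions:
  [t e^{t x}]:  - 4 A = -12
  [t^{3} e^{t x}, t^{2} x e^{t x}]:  - 2 A = -6
  [x e^{t x}]:  4 A = 12
  [t x^{2} e^{t x}]:  2 A = 6
Solving: A = 3.
Check against the point condition:
  u(0, 0) = 3  ⟹  A = 3  ✓
Hence u(x, t) = 3 e^{t x}.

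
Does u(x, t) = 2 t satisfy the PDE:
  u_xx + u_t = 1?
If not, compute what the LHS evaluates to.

Evaluate each term of the left-hand side for u = 2 t.
Derivatives:
  u_xx = 0
  u_t = 2
Terms:
  u_xx = 0
  u_t = 2
Sum: LHS = 2
Given right-hand side: 1. Difference LHS − RHS = 1 ≠ 0, so u is not a solution.

Answer: No, the LHS evaluates to 2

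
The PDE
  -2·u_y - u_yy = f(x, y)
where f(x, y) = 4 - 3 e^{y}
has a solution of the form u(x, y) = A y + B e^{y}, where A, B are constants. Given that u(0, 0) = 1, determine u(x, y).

Answer: u(x, y) = - 2 y + e^{y}

Derivation:
Substitute the ansatz u = A y + B e^{y} into the left-hand side.
Derivatives of the ansatz:
  u_y = A + B e^{y}
  u_yy = B e^{y}
Term by term:
  -2·u_y = - 2 A - 2 B e^{y}
  -u_yy = - B e^{y}
So the left-hand side equals
  - 2 A - 3 B e^{y}
This must equal f(x, y) = 4 - 3 e^{y} identically.
Matching coefficients of the independent functions:
  [constant term]:  - 2 A = 4
  [e^{y}]:  - 3 B = -3
Solving: A = -2, B = 1.
Check against the point condition:
  u(0, 0) = 1  ⟹  B = 1  ✓
Hence u(x, y) = - 2 y + e^{y}.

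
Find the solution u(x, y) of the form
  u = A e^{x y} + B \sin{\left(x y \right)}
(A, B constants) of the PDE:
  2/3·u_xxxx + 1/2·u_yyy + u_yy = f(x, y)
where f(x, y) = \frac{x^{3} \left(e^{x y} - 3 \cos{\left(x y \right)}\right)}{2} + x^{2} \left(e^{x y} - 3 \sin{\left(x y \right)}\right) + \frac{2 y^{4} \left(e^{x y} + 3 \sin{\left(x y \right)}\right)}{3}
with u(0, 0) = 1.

Substitute the ansatz u = A e^{x y} + B \sin{\left(x y \right)} into the left-hand side.
Derivatives of the ansatz:
  u_xxxx = A y^{4} e^{x y} + B y^{4} \sin{\left(x y \right)}
  u_yyy = A x^{3} e^{x y} - B x^{3} \cos{\left(x y \right)}
  u_yy = A x^{2} e^{x y} - B x^{2} \sin{\left(x y \right)}
Term by term:
  2/3·u_xxxx = \frac{2 A y^{4} e^{x y}}{3} + \frac{2 B y^{4} \sin{\left(x y \right)}}{3}
  1/2·u_yyy = \frac{A x^{3} e^{x y}}{2} - \frac{B x^{3} \cos{\left(x y \right)}}{2}
  u_yy = A x^{2} e^{x y} - B x^{2} \sin{\left(x y \right)}
So the left-hand side equals
  \frac{A x^{3} e^{x y}}{2} + A x^{2} e^{x y} + \frac{2 A y^{4} e^{x y}}{3} - \frac{B x^{3} \cos{\left(x y \right)}}{2} - B x^{2} \sin{\left(x y \right)} + \frac{2 B y^{4} \sin{\left(x y \right)}}{3}
This must equal f(x, y) identically; expanded, f = \frac{x^{3} e^{x y}}{2} - \frac{3 x^{3} \cos{\left(x y \right)}}{2} + x^{2} e^{x y} - 3 x^{2} \sin{\left(x y \right)} + \frac{2 y^{4} e^{x y}}{3} + 2 y^{4} \sin{\left(x y \right)}.
Matching coefficients of the independent functions:
  [x^{2} e^{x y}]:  A = 1
  [x^{2} \sin{\left(x y \right)}]:  - B = -3
  [x^{3} e^{x y}]:  \frac{A}{2} = \frac{1}{2}
  [x^{3} \cos{\left(x y \right)}]:  - \frac{B}{2} = - \frac{3}{2}
  [y^{4} e^{x y}]:  \frac{2 A}{3} = \frac{2}{3}
  [y^{4} \sin{\left(x y \right)}]:  \frac{2 B}{3} = 2
Solving: A = 1, B = 3.
Check against the point condition:
  u(0, 0) = 1  ⟹  A = 1  ✓
Hence u(x, y) = e^{x y} + 3 \sin{\left(x y \right)}.

Answer: u(x, y) = e^{x y} + 3 \sin{\left(x y \right)}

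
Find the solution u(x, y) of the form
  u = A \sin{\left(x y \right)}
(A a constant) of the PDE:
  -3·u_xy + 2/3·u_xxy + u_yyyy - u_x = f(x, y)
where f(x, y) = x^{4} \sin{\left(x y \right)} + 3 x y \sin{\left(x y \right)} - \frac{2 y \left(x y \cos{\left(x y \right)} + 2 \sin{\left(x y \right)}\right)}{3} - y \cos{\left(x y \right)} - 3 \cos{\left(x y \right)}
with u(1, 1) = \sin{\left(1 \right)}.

Answer: u(x, y) = \sin{\left(x y \right)}

Derivation:
Substitute the ansatz u = A \sin{\left(x y \right)} into the left-hand side.
Derivatives of the ansatz:
  u_xy = - A x y \sin{\left(x y \right)} + A \cos{\left(x y \right)}
  u_xxy = - A x y^{2} \cos{\left(x y \right)} - 2 A y \sin{\left(x y \right)}
  u_yyyy = A x^{4} \sin{\left(x y \right)}
  u_x = A y \cos{\left(x y \right)}
Term by term:
  -3·u_xy = 3 A x y \sin{\left(x y \right)} - 3 A \cos{\left(x y \right)}
  2/3·u_xxy = - \frac{2 A x y^{2} \cos{\left(x y \right)}}{3} - \frac{4 A y \sin{\left(x y \right)}}{3}
  u_yyyy = A x^{4} \sin{\left(x y \right)}
  -u_x = - A y \cos{\left(x y \right)}
So the left-hand side equals
  A x^{4} \sin{\left(x y \right)} - \frac{2 A x y^{2} \cos{\left(x y \right)}}{3} + 3 A x y \sin{\left(x y \right)} - \frac{4 A y \sin{\left(x y \right)}}{3} - A y \cos{\left(x y \right)} - 3 A \cos{\left(x y \right)}
This must equal f(x, y) identically; expanded, f = x^{4} \sin{\left(x y \right)} - \frac{2 x y^{2} \cos{\left(x y \right)}}{3} + 3 x y \sin{\left(x y \right)} - \frac{4 y \sin{\left(x y \right)}}{3} - y \cos{\left(x y \right)} - 3 \cos{\left(x y \right)}.
Matching coefficients of the independent functions:
  [x^{4} \sin{\left(x y \right)}]:  A = 1
  [y \sin{\left(x y \right)}]:  - \frac{4 A}{3} = - \frac{4}{3}
  [y \cos{\left(x y \right)}]:  - A = -1
  [x y \sin{\left(x y \right)}]:  3 A = 3
  [x y^{2} \cos{\left(x y \right)}]:  - \frac{2 A}{3} = - \frac{2}{3}
  [\cos{\left(x y \right)}]:  - 3 A = -3
Solving: A = 1.
Check against the point condition:
  u(1, 1) = \sin{\left(1 \right)}  ⟹  A \sin{\left(1 \right)} = \sin{\left(1 \right)}  ✓
Hence u(x, y) = \sin{\left(x y \right)}.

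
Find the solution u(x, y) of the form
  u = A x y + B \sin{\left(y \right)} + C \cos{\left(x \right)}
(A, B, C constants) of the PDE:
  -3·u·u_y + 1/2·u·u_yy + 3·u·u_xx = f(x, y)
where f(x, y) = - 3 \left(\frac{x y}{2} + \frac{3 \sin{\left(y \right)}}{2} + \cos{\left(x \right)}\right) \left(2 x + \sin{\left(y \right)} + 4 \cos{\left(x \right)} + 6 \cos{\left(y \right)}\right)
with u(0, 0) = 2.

Substitute the ansatz u = A x y + B \sin{\left(y \right)} + C \cos{\left(x \right)} into the left-hand side.
Derivatives of the ansatz:
  u_y = A x + B \cos{\left(y \right)}
  u_yy = - B \sin{\left(y \right)}
  u_xx = - C \cos{\left(x \right)}
Term by term:
  -3·u·u_y = - 3 A^{2} x^{2} y - 3 A B x y \cos{\left(y \right)} - 3 A B x \sin{\left(y \right)} - 3 A C x \cos{\left(x \right)} - 3 B^{2} \sin{\left(y \right)} \cos{\left(y \right)} - 3 B C \cos{\left(x \right)} \cos{\left(y \right)}
  1/2·u·u_yy = - \frac{A B x y \sin{\left(y \right)}}{2} - \frac{B^{2} \sin^{2}{\left(y \right)}}{2} - \frac{B C \sin{\left(y \right)} \cos{\left(x \right)}}{2}
  3·u·u_xx = - 3 A C x y \cos{\left(x \right)} - 3 B C \sin{\left(y \right)} \cos{\left(x \right)} - 3 C^{2} \cos^{2}{\left(x \right)}
So the left-hand side equals
  - 3 A^{2} x^{2} y - \frac{A B x y \sin{\left(y \right)}}{2} - 3 A B x y \cos{\left(y \right)} - 3 A B x \sin{\left(y \right)} - 3 A C x y \cos{\left(x \right)} - 3 A C x \cos{\left(x \right)} - \frac{B^{2} \sin^{2}{\left(y \right)}}{2} - 3 B^{2} \sin{\left(y \right)} \cos{\left(y \right)} - \frac{7 B C \sin{\left(y \right)} \cos{\left(x \right)}}{2} - 3 B C \cos{\left(x \right)} \cos{\left(y \right)} - 3 C^{2} \cos^{2}{\left(x \right)}
This must equal f(x, y) identically; expanded, f = - 3 x^{2} y - \frac{3 x y \sin{\left(y \right)}}{2} - 6 x y \cos{\left(x \right)} - 9 x y \cos{\left(y \right)} - 9 x \sin{\left(y \right)} - 6 x \cos{\left(x \right)} - \frac{9 \sin^{2}{\left(y \right)}}{2} - 21 \sin{\left(y \right)} \cos{\left(x \right)} - 27 \sin{\left(y \right)} \cos{\left(y \right)} - 12 \cos^{2}{\left(x \right)} - 18 \cos{\left(x \right)} \cos{\left(y \right)}.
Matching coefficients of the independent functions:
  [x \sin{\left(y \right)}, x y \cos{\left(y \right)}]:  - 3 A B = -9
  [x \cos{\left(x \right)}, x y \cos{\left(x \right)}]:  - 3 A C = -6
  [x^{2} y]:  - 3 A^{2} = -3
  [\sin{\left(y \right)} \cos{\left(x \right)}]:  - \frac{7 B C}{2} = -21
  [\sin{\left(y \right)} \cos{\left(y \right)}]:  - 3 B^{2} = -27
  [\cos{\left(x \right)} \cos{\left(y \right)}]:  - 3 B C = -18
  [x y \sin{\left(y \right)}]:  - \frac{A B}{2} = - \frac{3}{2}
  [\sin^{2}{\left(y \right)}]:  - \frac{B^{2}}{2} = - \frac{9}{2}
  [\cos^{2}{\left(x \right)}]:  - 3 C^{2} = -12
These equations allow (A, B, C) = (-1, -3, -2) or (1, 3, 2).
Impose the point condition(s):
  u(0, 0) = 2  ⟹  C = 2
Only A = 1, B = 3, C = 2 satisfies everything.
Hence u(x, y) = x y + 3 \sin{\left(y \right)} + 2 \cos{\left(x \right)}.

Answer: u(x, y) = x y + 3 \sin{\left(y \right)} + 2 \cos{\left(x \right)}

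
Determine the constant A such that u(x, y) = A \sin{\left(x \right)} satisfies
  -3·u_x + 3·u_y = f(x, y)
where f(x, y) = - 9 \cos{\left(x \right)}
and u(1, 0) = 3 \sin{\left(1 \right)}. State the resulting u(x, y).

Answer: u(x, y) = 3 \sin{\left(x \right)}

Derivation:
Substitute the ansatz u = A \sin{\left(x \right)} into the left-hand side.
Derivatives of the ansatz:
  u_x = A \cos{\left(x \right)}
  u_y = 0
Term by term:
  -3·u_x = - 3 A \cos{\left(x \right)}
  3·u_y = 0
So the left-hand side equals
  - 3 A \cos{\left(x \right)}
This must equal f(x, y) = - 9 \cos{\left(x \right)} identically.
Matching coefficients of the independent functions:
  [\cos{\left(x \right)}]:  - 3 A = -9
Solving: A = 3.
Check against the point condition:
  u(1, 0) = 3 \sin{\left(1 \right)}  ⟹  A \sin{\left(1 \right)} = 3 \sin{\left(1 \right)}  ✓
Hence u(x, y) = 3 \sin{\left(x \right)}.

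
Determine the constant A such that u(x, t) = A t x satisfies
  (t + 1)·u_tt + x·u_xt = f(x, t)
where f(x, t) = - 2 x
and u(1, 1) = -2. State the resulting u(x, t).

Substitute the ansatz u = A t x into the left-hand side.
Derivatives of the ansatz:
  u_tt = 0
  u_xt = A
Term by term:
  (t + 1)·u_tt = 0
  x·u_xt = A x
So the left-hand side equals
  A x
This must equal f(x, t) = - 2 x identically.
Matching coefficients of the independent functions:
  [x]:  A = -2
Solving: A = -2.
Check against the point condition:
  u(1, 1) = -2  ⟹  A = -2  ✓
Hence u(x, t) = - 2 t x.

Answer: u(x, t) = - 2 t x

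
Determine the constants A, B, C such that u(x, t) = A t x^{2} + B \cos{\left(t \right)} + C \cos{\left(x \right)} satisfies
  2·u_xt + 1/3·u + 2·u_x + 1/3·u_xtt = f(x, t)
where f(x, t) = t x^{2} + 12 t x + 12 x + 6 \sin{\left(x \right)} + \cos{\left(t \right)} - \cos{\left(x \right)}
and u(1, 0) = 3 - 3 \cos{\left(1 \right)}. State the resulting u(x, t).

Substitute the ansatz u = A t x^{2} + B \cos{\left(t \right)} + C \cos{\left(x \right)} into the left-hand side.
Derivatives of the ansatz:
  u_xt = 2 A x
  u_x = 2 A t x - C \sin{\left(x \right)}
  u_xtt = 0
Term by term:
  2·u_xt = 4 A x
  1/3·u = \frac{A t x^{2}}{3} + \frac{B \cos{\left(t \right)}}{3} + \frac{C \cos{\left(x \right)}}{3}
  2·u_x = 4 A t x - 2 C \sin{\left(x \right)}
  1/3·u_xtt = 0
So the left-hand side equals
  \frac{A t x^{2}}{3} + 4 A t x + 4 A x + \frac{B \cos{\left(t \right)}}{3} - 2 C \sin{\left(x \right)} + \frac{C \cos{\left(x \right)}}{3}
This must equal f(x, t) = t x^{2} + 12 t x + 12 x + 6 \sin{\left(x \right)} + \cos{\left(t \right)} - \cos{\left(x \right)} identically.
Matching coefficients of the independent functions:
  [x, t x]:  4 A = 12
  [t x^{2}]:  \frac{A}{3} = 1
  [\sin{\left(x \right)}]:  - 2 C = 6
  [\cos{\left(t \right)}]:  \frac{B}{3} = 1
  [\cos{\left(x \right)}]:  \frac{C}{3} = -1
Solving: A = 3, B = 3, C = -3.
Check against the point condition:
  u(1, 0) = 3 - 3 \cos{\left(1 \right)}  ⟹  B + C \cos{\left(1 \right)} = 3 - 3 \cos{\left(1 \right)}  ✓
Hence u(x, t) = 3 t x^{2} + 3 \cos{\left(t \right)} - 3 \cos{\left(x \right)}.

Answer: u(x, t) = 3 t x^{2} + 3 \cos{\left(t \right)} - 3 \cos{\left(x \right)}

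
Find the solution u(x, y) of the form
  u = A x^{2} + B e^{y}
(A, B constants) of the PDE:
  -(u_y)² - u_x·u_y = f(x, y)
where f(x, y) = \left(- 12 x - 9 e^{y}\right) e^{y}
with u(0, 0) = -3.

Answer: u(x, y) = - 2 x^{2} - 3 e^{y}

Derivation:
Substitute the ansatz u = A x^{2} + B e^{y} into the left-hand side.
Derivatives of the ansatz:
  u_y = B e^{y}
  u_x = 2 A x
Term by term:
  -(u_y)² = - B^{2} e^{2 y}
  -u_x·u_y = - 2 A B x e^{y}
So the left-hand side equals
  - 2 A B x e^{y} - B^{2} e^{2 y}
This must equal f(x, y) = \left(- 12 x - 9 e^{y}\right) e^{y} identically.
Matching coefficients of the independent functions:
  [x e^{y}]:  - 2 A B = -12
  [e^{2 y}]:  - B^{2} = -9
These equations allow (A, B) = (-2, -3) or (2, 3).
Impose the point condition(s):
  u(0, 0) = -3  ⟹  B = -3
Only A = -2, B = -3 satisfies everything.
Hence u(x, y) = - 2 x^{2} - 3 e^{y}.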